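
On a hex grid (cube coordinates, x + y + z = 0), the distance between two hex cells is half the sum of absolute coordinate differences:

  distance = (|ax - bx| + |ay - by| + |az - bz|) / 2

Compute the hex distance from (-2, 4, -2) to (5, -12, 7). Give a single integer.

|ax - bx| = |-2 - 5| = 7
|ay - by| = |4 - (-12)| = 16
|az - bz| = |-2 - 7| = 9
distance = (7 + 16 + 9) / 2 = 32 / 2 = 16

Answer: 16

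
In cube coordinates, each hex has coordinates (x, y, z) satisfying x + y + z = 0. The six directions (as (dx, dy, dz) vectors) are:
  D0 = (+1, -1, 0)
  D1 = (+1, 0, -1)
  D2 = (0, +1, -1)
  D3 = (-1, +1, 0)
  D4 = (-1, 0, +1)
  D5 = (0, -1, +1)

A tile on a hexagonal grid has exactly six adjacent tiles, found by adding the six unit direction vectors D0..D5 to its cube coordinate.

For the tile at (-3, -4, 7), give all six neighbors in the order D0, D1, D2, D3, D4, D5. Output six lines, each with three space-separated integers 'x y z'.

Answer: -2 -5 7
-2 -4 6
-3 -3 6
-4 -3 7
-4 -4 8
-3 -5 8

Derivation:
Center: (-3, -4, 7). Add each direction:
  D0: (-3, -4, 7) + (1, -1, 0) = (-2, -5, 7)
  D1: (-3, -4, 7) + (1, 0, -1) = (-2, -4, 6)
  D2: (-3, -4, 7) + (0, 1, -1) = (-3, -3, 6)
  D3: (-3, -4, 7) + (-1, 1, 0) = (-4, -3, 7)
  D4: (-3, -4, 7) + (-1, 0, 1) = (-4, -4, 8)
  D5: (-3, -4, 7) + (0, -1, 1) = (-3, -5, 8)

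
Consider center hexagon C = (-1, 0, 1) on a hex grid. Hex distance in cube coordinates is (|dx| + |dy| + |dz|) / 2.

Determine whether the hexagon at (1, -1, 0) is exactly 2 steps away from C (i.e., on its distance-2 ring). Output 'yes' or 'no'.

|px - cx| = |1 - (-1)| = 2
|py - cy| = |-1 - 0| = 1
|pz - cz| = |0 - 1| = 1
distance = (2+1+1)/2 = 4/2 = 2
radius = 2; distance == radius -> yes

Answer: yes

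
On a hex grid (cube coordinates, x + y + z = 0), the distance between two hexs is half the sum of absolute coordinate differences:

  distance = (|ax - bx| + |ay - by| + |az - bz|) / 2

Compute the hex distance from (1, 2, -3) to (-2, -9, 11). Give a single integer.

Answer: 14

Derivation:
|ax - bx| = |1 - (-2)| = 3
|ay - by| = |2 - (-9)| = 11
|az - bz| = |-3 - 11| = 14
distance = (3 + 11 + 14) / 2 = 28 / 2 = 14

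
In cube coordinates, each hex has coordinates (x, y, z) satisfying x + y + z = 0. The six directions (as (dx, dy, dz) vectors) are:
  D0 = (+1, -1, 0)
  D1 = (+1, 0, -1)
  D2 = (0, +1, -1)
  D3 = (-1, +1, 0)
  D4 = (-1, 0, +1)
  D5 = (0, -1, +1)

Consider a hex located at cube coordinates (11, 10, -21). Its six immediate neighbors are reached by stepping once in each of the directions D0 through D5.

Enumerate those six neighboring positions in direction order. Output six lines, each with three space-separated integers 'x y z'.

Answer: 12 9 -21
12 10 -22
11 11 -22
10 11 -21
10 10 -20
11 9 -20

Derivation:
Center: (11, 10, -21). Add each direction:
  D0: (11, 10, -21) + (1, -1, 0) = (12, 9, -21)
  D1: (11, 10, -21) + (1, 0, -1) = (12, 10, -22)
  D2: (11, 10, -21) + (0, 1, -1) = (11, 11, -22)
  D3: (11, 10, -21) + (-1, 1, 0) = (10, 11, -21)
  D4: (11, 10, -21) + (-1, 0, 1) = (10, 10, -20)
  D5: (11, 10, -21) + (0, -1, 1) = (11, 9, -20)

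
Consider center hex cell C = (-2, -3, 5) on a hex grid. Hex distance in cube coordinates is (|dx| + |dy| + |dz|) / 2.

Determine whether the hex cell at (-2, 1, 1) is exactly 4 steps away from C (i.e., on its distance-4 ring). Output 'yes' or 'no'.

|px - cx| = |-2 - (-2)| = 0
|py - cy| = |1 - (-3)| = 4
|pz - cz| = |1 - 5| = 4
distance = (0+4+4)/2 = 8/2 = 4
radius = 4; distance == radius -> yes

Answer: yes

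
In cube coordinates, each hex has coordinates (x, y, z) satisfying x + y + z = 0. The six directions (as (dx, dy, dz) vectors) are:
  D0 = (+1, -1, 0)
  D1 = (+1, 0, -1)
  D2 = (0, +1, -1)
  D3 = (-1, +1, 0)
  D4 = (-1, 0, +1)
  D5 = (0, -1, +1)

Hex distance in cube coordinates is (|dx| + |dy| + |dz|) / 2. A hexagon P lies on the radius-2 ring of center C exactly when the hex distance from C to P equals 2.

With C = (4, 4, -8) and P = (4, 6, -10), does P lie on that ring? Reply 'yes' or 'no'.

Answer: yes

Derivation:
|px - cx| = |4 - 4| = 0
|py - cy| = |6 - 4| = 2
|pz - cz| = |-10 - (-8)| = 2
distance = (0+2+2)/2 = 4/2 = 2
radius = 2; distance == radius -> yes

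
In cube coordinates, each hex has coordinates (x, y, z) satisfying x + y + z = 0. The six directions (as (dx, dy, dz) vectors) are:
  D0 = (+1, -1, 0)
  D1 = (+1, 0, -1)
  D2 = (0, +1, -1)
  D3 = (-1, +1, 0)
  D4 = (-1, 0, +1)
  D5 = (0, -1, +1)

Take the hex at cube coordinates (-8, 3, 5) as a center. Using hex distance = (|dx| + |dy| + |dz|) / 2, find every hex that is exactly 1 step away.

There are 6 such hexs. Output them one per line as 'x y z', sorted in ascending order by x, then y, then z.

Answer: -9 3 6
-9 4 5
-8 2 6
-8 4 4
-7 2 5
-7 3 4

Derivation:
Walk ring at distance 1 from (-8, 3, 5):
Start at center + D4*1 = (-9, 3, 6)
  hex 0: (-9, 3, 6)
  hex 1: (-8, 2, 6)
  hex 2: (-7, 2, 5)
  hex 3: (-7, 3, 4)
  hex 4: (-8, 4, 4)
  hex 5: (-9, 4, 5)
Sorted: 6 hexes.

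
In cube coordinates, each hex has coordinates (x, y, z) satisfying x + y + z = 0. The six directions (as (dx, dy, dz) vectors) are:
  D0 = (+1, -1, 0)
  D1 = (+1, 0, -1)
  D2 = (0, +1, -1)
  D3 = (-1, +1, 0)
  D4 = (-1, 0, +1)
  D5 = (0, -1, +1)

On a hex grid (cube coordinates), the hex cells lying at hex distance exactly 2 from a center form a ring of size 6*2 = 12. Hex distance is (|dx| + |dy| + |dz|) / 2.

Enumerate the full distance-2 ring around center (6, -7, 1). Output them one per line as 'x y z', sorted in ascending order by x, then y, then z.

Walk ring at distance 2 from (6, -7, 1):
Start at center + D4*2 = (4, -7, 3)
  hex 0: (4, -7, 3)
  hex 1: (5, -8, 3)
  hex 2: (6, -9, 3)
  hex 3: (7, -9, 2)
  hex 4: (8, -9, 1)
  hex 5: (8, -8, 0)
  hex 6: (8, -7, -1)
  hex 7: (7, -6, -1)
  hex 8: (6, -5, -1)
  hex 9: (5, -5, 0)
  hex 10: (4, -5, 1)
  hex 11: (4, -6, 2)
Sorted: 12 hexes.

Answer: 4 -7 3
4 -6 2
4 -5 1
5 -8 3
5 -5 0
6 -9 3
6 -5 -1
7 -9 2
7 -6 -1
8 -9 1
8 -8 0
8 -7 -1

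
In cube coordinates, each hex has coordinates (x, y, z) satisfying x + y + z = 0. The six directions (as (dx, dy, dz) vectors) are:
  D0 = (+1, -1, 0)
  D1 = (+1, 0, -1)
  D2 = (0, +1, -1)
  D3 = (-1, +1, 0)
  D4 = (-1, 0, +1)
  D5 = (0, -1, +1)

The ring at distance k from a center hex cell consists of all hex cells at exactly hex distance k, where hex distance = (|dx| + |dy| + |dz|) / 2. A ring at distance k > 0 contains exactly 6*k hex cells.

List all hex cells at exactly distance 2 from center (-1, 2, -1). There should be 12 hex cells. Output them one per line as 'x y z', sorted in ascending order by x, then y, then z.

Walk ring at distance 2 from (-1, 2, -1):
Start at center + D4*2 = (-3, 2, 1)
  hex 0: (-3, 2, 1)
  hex 1: (-2, 1, 1)
  hex 2: (-1, 0, 1)
  hex 3: (0, 0, 0)
  hex 4: (1, 0, -1)
  hex 5: (1, 1, -2)
  hex 6: (1, 2, -3)
  hex 7: (0, 3, -3)
  hex 8: (-1, 4, -3)
  hex 9: (-2, 4, -2)
  hex 10: (-3, 4, -1)
  hex 11: (-3, 3, 0)
Sorted: 12 hexes.

Answer: -3 2 1
-3 3 0
-3 4 -1
-2 1 1
-2 4 -2
-1 0 1
-1 4 -3
0 0 0
0 3 -3
1 0 -1
1 1 -2
1 2 -3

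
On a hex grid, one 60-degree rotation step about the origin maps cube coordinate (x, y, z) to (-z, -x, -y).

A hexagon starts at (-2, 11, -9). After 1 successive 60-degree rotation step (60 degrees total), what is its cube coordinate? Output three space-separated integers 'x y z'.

Answer: 9 2 -11

Derivation:
Start: (-2, 11, -9)
Step 1: (-2, 11, -9) -> (-(-9), -(-2), -(11)) = (9, 2, -11)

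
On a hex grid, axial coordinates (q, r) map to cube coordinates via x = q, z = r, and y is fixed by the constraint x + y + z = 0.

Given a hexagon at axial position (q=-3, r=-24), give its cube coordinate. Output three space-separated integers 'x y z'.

Answer: -3 27 -24

Derivation:
x = q = -3
z = r = -24
y = -x - z = -(-3) - (-24) = 27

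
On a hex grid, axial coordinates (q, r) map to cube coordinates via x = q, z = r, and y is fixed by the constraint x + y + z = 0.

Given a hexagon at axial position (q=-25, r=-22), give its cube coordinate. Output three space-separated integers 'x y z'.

Answer: -25 47 -22

Derivation:
x = q = -25
z = r = -22
y = -x - z = -(-25) - (-22) = 47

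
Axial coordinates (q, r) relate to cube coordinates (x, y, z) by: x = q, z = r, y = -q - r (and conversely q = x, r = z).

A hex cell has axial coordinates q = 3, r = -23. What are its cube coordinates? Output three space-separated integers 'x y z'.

Answer: 3 20 -23

Derivation:
x = q = 3
z = r = -23
y = -x - z = -(3) - (-23) = 20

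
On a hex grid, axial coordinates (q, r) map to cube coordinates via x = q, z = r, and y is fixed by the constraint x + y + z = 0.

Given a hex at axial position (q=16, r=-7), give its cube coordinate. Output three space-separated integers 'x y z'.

x = q = 16
z = r = -7
y = -x - z = -(16) - (-7) = -9

Answer: 16 -9 -7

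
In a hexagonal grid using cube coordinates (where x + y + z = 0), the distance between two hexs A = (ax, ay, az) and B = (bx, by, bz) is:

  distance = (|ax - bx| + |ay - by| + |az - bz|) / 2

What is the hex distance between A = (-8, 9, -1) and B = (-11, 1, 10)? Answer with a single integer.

|ax - bx| = |-8 - (-11)| = 3
|ay - by| = |9 - 1| = 8
|az - bz| = |-1 - 10| = 11
distance = (3 + 8 + 11) / 2 = 22 / 2 = 11

Answer: 11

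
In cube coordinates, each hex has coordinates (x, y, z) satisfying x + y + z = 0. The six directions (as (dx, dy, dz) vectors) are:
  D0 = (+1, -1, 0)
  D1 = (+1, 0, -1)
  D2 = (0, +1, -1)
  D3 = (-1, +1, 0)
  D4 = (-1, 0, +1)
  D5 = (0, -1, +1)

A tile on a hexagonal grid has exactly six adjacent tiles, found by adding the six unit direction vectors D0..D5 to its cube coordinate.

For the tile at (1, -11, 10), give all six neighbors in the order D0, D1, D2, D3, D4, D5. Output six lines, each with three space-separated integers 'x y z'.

Center: (1, -11, 10). Add each direction:
  D0: (1, -11, 10) + (1, -1, 0) = (2, -12, 10)
  D1: (1, -11, 10) + (1, 0, -1) = (2, -11, 9)
  D2: (1, -11, 10) + (0, 1, -1) = (1, -10, 9)
  D3: (1, -11, 10) + (-1, 1, 0) = (0, -10, 10)
  D4: (1, -11, 10) + (-1, 0, 1) = (0, -11, 11)
  D5: (1, -11, 10) + (0, -1, 1) = (1, -12, 11)

Answer: 2 -12 10
2 -11 9
1 -10 9
0 -10 10
0 -11 11
1 -12 11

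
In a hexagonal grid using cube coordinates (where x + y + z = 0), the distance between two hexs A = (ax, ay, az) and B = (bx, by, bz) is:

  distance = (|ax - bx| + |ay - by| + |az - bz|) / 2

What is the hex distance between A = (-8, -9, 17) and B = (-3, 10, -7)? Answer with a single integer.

|ax - bx| = |-8 - (-3)| = 5
|ay - by| = |-9 - 10| = 19
|az - bz| = |17 - (-7)| = 24
distance = (5 + 19 + 24) / 2 = 48 / 2 = 24

Answer: 24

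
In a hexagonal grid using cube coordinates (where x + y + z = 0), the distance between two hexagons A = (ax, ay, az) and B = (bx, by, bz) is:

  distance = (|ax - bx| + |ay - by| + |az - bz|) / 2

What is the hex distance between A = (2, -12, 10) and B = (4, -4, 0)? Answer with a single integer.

|ax - bx| = |2 - 4| = 2
|ay - by| = |-12 - (-4)| = 8
|az - bz| = |10 - 0| = 10
distance = (2 + 8 + 10) / 2 = 20 / 2 = 10

Answer: 10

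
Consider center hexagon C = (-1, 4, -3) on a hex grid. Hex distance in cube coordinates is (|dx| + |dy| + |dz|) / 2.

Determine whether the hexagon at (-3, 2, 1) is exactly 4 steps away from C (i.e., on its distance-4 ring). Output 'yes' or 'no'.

Answer: yes

Derivation:
|px - cx| = |-3 - (-1)| = 2
|py - cy| = |2 - 4| = 2
|pz - cz| = |1 - (-3)| = 4
distance = (2+2+4)/2 = 8/2 = 4
radius = 4; distance == radius -> yes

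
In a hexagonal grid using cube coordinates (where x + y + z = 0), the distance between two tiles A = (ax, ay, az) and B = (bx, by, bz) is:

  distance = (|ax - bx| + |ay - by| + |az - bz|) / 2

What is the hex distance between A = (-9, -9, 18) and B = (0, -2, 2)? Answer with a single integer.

Answer: 16

Derivation:
|ax - bx| = |-9 - 0| = 9
|ay - by| = |-9 - (-2)| = 7
|az - bz| = |18 - 2| = 16
distance = (9 + 7 + 16) / 2 = 32 / 2 = 16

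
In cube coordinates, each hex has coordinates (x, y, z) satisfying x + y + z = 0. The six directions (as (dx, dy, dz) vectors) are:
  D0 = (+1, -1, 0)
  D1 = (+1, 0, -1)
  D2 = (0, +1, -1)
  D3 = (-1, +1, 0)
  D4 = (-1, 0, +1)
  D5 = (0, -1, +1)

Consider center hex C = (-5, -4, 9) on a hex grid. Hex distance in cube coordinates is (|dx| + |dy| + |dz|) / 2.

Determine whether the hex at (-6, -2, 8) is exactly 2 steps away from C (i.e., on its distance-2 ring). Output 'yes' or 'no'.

Answer: yes

Derivation:
|px - cx| = |-6 - (-5)| = 1
|py - cy| = |-2 - (-4)| = 2
|pz - cz| = |8 - 9| = 1
distance = (1+2+1)/2 = 4/2 = 2
radius = 2; distance == radius -> yes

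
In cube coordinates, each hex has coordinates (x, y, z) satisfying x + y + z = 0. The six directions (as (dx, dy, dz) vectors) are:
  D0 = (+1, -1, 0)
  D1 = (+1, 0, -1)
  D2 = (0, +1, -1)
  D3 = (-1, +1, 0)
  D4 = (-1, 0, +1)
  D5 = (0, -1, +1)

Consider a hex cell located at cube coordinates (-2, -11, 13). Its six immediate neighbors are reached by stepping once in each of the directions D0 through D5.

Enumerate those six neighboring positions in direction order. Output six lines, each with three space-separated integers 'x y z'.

Center: (-2, -11, 13). Add each direction:
  D0: (-2, -11, 13) + (1, -1, 0) = (-1, -12, 13)
  D1: (-2, -11, 13) + (1, 0, -1) = (-1, -11, 12)
  D2: (-2, -11, 13) + (0, 1, -1) = (-2, -10, 12)
  D3: (-2, -11, 13) + (-1, 1, 0) = (-3, -10, 13)
  D4: (-2, -11, 13) + (-1, 0, 1) = (-3, -11, 14)
  D5: (-2, -11, 13) + (0, -1, 1) = (-2, -12, 14)

Answer: -1 -12 13
-1 -11 12
-2 -10 12
-3 -10 13
-3 -11 14
-2 -12 14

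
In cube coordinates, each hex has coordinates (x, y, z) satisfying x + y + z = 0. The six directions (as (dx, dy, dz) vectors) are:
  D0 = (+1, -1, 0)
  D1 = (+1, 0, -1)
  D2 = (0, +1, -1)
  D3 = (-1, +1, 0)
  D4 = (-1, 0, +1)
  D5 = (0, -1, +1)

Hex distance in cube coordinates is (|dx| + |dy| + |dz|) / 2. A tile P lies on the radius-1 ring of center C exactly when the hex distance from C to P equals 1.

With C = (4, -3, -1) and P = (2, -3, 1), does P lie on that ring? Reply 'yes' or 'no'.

|px - cx| = |2 - 4| = 2
|py - cy| = |-3 - (-3)| = 0
|pz - cz| = |1 - (-1)| = 2
distance = (2+0+2)/2 = 4/2 = 2
radius = 1; distance != radius -> no

Answer: no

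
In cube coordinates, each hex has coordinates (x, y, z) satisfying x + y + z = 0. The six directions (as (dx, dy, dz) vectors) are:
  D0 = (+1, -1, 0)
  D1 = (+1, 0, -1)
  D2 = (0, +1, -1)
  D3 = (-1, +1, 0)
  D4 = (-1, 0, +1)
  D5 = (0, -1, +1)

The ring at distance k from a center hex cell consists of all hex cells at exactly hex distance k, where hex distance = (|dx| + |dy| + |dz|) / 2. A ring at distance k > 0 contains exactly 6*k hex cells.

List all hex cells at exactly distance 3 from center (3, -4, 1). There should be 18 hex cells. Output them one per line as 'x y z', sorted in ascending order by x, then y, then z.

Answer: 0 -4 4
0 -3 3
0 -2 2
0 -1 1
1 -5 4
1 -1 0
2 -6 4
2 -1 -1
3 -7 4
3 -1 -2
4 -7 3
4 -2 -2
5 -7 2
5 -3 -2
6 -7 1
6 -6 0
6 -5 -1
6 -4 -2

Derivation:
Walk ring at distance 3 from (3, -4, 1):
Start at center + D4*3 = (0, -4, 4)
  hex 0: (0, -4, 4)
  hex 1: (1, -5, 4)
  hex 2: (2, -6, 4)
  hex 3: (3, -7, 4)
  hex 4: (4, -7, 3)
  hex 5: (5, -7, 2)
  hex 6: (6, -7, 1)
  hex 7: (6, -6, 0)
  hex 8: (6, -5, -1)
  hex 9: (6, -4, -2)
  hex 10: (5, -3, -2)
  hex 11: (4, -2, -2)
  hex 12: (3, -1, -2)
  hex 13: (2, -1, -1)
  hex 14: (1, -1, 0)
  hex 15: (0, -1, 1)
  hex 16: (0, -2, 2)
  hex 17: (0, -3, 3)
Sorted: 18 hexes.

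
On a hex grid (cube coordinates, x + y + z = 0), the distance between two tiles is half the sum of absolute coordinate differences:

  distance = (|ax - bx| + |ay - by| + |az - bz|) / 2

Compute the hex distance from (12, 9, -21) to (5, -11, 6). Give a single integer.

Answer: 27

Derivation:
|ax - bx| = |12 - 5| = 7
|ay - by| = |9 - (-11)| = 20
|az - bz| = |-21 - 6| = 27
distance = (7 + 20 + 27) / 2 = 54 / 2 = 27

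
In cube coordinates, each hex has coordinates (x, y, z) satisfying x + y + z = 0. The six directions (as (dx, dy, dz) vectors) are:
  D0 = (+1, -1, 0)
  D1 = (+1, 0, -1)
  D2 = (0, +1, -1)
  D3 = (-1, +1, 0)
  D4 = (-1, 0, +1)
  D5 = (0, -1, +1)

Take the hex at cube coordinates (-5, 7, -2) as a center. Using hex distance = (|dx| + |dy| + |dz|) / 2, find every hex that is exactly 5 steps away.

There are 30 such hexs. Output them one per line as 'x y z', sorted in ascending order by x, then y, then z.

Walk ring at distance 5 from (-5, 7, -2):
Start at center + D4*5 = (-10, 7, 3)
  hex 0: (-10, 7, 3)
  hex 1: (-9, 6, 3)
  hex 2: (-8, 5, 3)
  hex 3: (-7, 4, 3)
  hex 4: (-6, 3, 3)
  hex 5: (-5, 2, 3)
  hex 6: (-4, 2, 2)
  hex 7: (-3, 2, 1)
  hex 8: (-2, 2, 0)
  hex 9: (-1, 2, -1)
  hex 10: (0, 2, -2)
  hex 11: (0, 3, -3)
  hex 12: (0, 4, -4)
  hex 13: (0, 5, -5)
  hex 14: (0, 6, -6)
  hex 15: (0, 7, -7)
  hex 16: (-1, 8, -7)
  hex 17: (-2, 9, -7)
  hex 18: (-3, 10, -7)
  hex 19: (-4, 11, -7)
  hex 20: (-5, 12, -7)
  hex 21: (-6, 12, -6)
  hex 22: (-7, 12, -5)
  hex 23: (-8, 12, -4)
  hex 24: (-9, 12, -3)
  hex 25: (-10, 12, -2)
  hex 26: (-10, 11, -1)
  hex 27: (-10, 10, 0)
  hex 28: (-10, 9, 1)
  hex 29: (-10, 8, 2)
Sorted: 30 hexes.

Answer: -10 7 3
-10 8 2
-10 9 1
-10 10 0
-10 11 -1
-10 12 -2
-9 6 3
-9 12 -3
-8 5 3
-8 12 -4
-7 4 3
-7 12 -5
-6 3 3
-6 12 -6
-5 2 3
-5 12 -7
-4 2 2
-4 11 -7
-3 2 1
-3 10 -7
-2 2 0
-2 9 -7
-1 2 -1
-1 8 -7
0 2 -2
0 3 -3
0 4 -4
0 5 -5
0 6 -6
0 7 -7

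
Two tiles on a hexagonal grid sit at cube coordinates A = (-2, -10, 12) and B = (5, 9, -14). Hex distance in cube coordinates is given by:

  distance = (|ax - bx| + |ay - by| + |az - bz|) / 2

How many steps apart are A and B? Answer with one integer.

Answer: 26

Derivation:
|ax - bx| = |-2 - 5| = 7
|ay - by| = |-10 - 9| = 19
|az - bz| = |12 - (-14)| = 26
distance = (7 + 19 + 26) / 2 = 52 / 2 = 26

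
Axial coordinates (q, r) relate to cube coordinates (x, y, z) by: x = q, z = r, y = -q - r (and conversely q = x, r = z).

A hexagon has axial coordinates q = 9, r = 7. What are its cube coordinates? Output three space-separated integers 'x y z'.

Answer: 9 -16 7

Derivation:
x = q = 9
z = r = 7
y = -x - z = -(9) - (7) = -16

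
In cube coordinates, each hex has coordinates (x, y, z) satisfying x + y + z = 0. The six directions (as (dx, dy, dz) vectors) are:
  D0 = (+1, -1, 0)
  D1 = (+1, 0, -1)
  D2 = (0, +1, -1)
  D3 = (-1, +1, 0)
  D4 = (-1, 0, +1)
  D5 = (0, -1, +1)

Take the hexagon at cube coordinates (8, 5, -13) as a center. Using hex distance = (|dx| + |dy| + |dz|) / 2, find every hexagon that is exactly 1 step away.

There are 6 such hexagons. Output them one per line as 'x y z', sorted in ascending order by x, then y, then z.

Answer: 7 5 -12
7 6 -13
8 4 -12
8 6 -14
9 4 -13
9 5 -14

Derivation:
Walk ring at distance 1 from (8, 5, -13):
Start at center + D4*1 = (7, 5, -12)
  hex 0: (7, 5, -12)
  hex 1: (8, 4, -12)
  hex 2: (9, 4, -13)
  hex 3: (9, 5, -14)
  hex 4: (8, 6, -14)
  hex 5: (7, 6, -13)
Sorted: 6 hexes.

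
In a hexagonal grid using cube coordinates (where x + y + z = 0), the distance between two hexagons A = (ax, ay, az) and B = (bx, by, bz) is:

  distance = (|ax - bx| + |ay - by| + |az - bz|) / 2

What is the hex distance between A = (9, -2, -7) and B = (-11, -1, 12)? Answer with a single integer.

Answer: 20

Derivation:
|ax - bx| = |9 - (-11)| = 20
|ay - by| = |-2 - (-1)| = 1
|az - bz| = |-7 - 12| = 19
distance = (20 + 1 + 19) / 2 = 40 / 2 = 20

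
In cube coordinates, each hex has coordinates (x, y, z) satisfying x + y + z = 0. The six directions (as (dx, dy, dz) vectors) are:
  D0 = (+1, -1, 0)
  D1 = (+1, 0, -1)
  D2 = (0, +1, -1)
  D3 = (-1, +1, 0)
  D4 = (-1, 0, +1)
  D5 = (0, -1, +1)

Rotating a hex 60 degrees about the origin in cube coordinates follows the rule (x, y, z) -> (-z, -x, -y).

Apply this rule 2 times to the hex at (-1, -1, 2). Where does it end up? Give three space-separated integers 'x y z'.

Start: (-1, -1, 2)
Step 1: (-1, -1, 2) -> (-(2), -(-1), -(-1)) = (-2, 1, 1)
Step 2: (-2, 1, 1) -> (-(1), -(-2), -(1)) = (-1, 2, -1)

Answer: -1 2 -1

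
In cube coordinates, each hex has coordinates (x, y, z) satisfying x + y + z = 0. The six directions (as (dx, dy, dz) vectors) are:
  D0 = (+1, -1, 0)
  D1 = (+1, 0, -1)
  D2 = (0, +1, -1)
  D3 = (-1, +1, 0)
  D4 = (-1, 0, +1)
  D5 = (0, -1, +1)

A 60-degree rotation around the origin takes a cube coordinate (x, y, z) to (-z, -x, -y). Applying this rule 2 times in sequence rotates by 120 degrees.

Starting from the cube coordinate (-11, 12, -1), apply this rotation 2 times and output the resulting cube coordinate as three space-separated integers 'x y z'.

Answer: 12 -1 -11

Derivation:
Start: (-11, 12, -1)
Step 1: (-11, 12, -1) -> (-(-1), -(-11), -(12)) = (1, 11, -12)
Step 2: (1, 11, -12) -> (-(-12), -(1), -(11)) = (12, -1, -11)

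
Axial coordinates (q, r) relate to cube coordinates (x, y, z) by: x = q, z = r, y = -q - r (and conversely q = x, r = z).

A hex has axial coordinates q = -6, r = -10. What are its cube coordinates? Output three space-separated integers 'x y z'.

x = q = -6
z = r = -10
y = -x - z = -(-6) - (-10) = 16

Answer: -6 16 -10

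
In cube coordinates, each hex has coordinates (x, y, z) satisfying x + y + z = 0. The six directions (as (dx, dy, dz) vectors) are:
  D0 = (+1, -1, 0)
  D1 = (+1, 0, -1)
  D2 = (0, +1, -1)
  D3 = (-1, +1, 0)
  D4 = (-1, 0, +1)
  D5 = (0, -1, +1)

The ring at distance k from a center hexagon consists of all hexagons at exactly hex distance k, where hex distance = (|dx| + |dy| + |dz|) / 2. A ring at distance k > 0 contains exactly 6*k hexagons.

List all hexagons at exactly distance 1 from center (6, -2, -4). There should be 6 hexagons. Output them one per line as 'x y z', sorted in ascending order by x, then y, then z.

Walk ring at distance 1 from (6, -2, -4):
Start at center + D4*1 = (5, -2, -3)
  hex 0: (5, -2, -3)
  hex 1: (6, -3, -3)
  hex 2: (7, -3, -4)
  hex 3: (7, -2, -5)
  hex 4: (6, -1, -5)
  hex 5: (5, -1, -4)
Sorted: 6 hexes.

Answer: 5 -2 -3
5 -1 -4
6 -3 -3
6 -1 -5
7 -3 -4
7 -2 -5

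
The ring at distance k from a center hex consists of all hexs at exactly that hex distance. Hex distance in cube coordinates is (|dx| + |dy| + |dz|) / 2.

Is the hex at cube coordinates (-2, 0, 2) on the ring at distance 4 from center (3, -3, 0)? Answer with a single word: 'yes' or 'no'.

|px - cx| = |-2 - 3| = 5
|py - cy| = |0 - (-3)| = 3
|pz - cz| = |2 - 0| = 2
distance = (5+3+2)/2 = 10/2 = 5
radius = 4; distance != radius -> no

Answer: no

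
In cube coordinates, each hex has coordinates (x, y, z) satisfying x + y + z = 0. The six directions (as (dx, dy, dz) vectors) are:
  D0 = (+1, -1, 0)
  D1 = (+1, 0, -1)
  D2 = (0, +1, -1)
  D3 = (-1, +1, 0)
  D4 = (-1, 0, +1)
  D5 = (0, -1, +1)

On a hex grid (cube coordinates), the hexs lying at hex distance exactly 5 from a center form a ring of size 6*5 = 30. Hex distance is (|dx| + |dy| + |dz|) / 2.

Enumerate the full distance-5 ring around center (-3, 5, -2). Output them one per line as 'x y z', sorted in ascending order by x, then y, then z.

Answer: -8 5 3
-8 6 2
-8 7 1
-8 8 0
-8 9 -1
-8 10 -2
-7 4 3
-7 10 -3
-6 3 3
-6 10 -4
-5 2 3
-5 10 -5
-4 1 3
-4 10 -6
-3 0 3
-3 10 -7
-2 0 2
-2 9 -7
-1 0 1
-1 8 -7
0 0 0
0 7 -7
1 0 -1
1 6 -7
2 0 -2
2 1 -3
2 2 -4
2 3 -5
2 4 -6
2 5 -7

Derivation:
Walk ring at distance 5 from (-3, 5, -2):
Start at center + D4*5 = (-8, 5, 3)
  hex 0: (-8, 5, 3)
  hex 1: (-7, 4, 3)
  hex 2: (-6, 3, 3)
  hex 3: (-5, 2, 3)
  hex 4: (-4, 1, 3)
  hex 5: (-3, 0, 3)
  hex 6: (-2, 0, 2)
  hex 7: (-1, 0, 1)
  hex 8: (0, 0, 0)
  hex 9: (1, 0, -1)
  hex 10: (2, 0, -2)
  hex 11: (2, 1, -3)
  hex 12: (2, 2, -4)
  hex 13: (2, 3, -5)
  hex 14: (2, 4, -6)
  hex 15: (2, 5, -7)
  hex 16: (1, 6, -7)
  hex 17: (0, 7, -7)
  hex 18: (-1, 8, -7)
  hex 19: (-2, 9, -7)
  hex 20: (-3, 10, -7)
  hex 21: (-4, 10, -6)
  hex 22: (-5, 10, -5)
  hex 23: (-6, 10, -4)
  hex 24: (-7, 10, -3)
  hex 25: (-8, 10, -2)
  hex 26: (-8, 9, -1)
  hex 27: (-8, 8, 0)
  hex 28: (-8, 7, 1)
  hex 29: (-8, 6, 2)
Sorted: 30 hexes.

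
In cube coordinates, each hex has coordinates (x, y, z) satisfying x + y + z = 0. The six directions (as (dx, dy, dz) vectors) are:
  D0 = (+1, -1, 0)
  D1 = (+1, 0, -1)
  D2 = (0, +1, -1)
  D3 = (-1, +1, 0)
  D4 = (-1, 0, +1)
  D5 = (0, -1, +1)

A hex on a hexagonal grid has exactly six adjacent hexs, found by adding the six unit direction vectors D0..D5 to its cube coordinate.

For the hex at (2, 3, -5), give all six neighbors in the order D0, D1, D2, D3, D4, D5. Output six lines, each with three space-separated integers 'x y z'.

Center: (2, 3, -5). Add each direction:
  D0: (2, 3, -5) + (1, -1, 0) = (3, 2, -5)
  D1: (2, 3, -5) + (1, 0, -1) = (3, 3, -6)
  D2: (2, 3, -5) + (0, 1, -1) = (2, 4, -6)
  D3: (2, 3, -5) + (-1, 1, 0) = (1, 4, -5)
  D4: (2, 3, -5) + (-1, 0, 1) = (1, 3, -4)
  D5: (2, 3, -5) + (0, -1, 1) = (2, 2, -4)

Answer: 3 2 -5
3 3 -6
2 4 -6
1 4 -5
1 3 -4
2 2 -4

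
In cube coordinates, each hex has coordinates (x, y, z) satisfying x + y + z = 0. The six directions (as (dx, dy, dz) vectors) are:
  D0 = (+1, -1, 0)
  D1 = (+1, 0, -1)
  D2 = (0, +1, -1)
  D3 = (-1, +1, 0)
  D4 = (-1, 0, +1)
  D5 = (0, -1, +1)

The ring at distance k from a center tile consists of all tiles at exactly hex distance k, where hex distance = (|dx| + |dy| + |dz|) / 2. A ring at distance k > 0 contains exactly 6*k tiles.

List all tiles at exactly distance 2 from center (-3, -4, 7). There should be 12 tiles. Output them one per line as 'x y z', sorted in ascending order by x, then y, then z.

Walk ring at distance 2 from (-3, -4, 7):
Start at center + D4*2 = (-5, -4, 9)
  hex 0: (-5, -4, 9)
  hex 1: (-4, -5, 9)
  hex 2: (-3, -6, 9)
  hex 3: (-2, -6, 8)
  hex 4: (-1, -6, 7)
  hex 5: (-1, -5, 6)
  hex 6: (-1, -4, 5)
  hex 7: (-2, -3, 5)
  hex 8: (-3, -2, 5)
  hex 9: (-4, -2, 6)
  hex 10: (-5, -2, 7)
  hex 11: (-5, -3, 8)
Sorted: 12 hexes.

Answer: -5 -4 9
-5 -3 8
-5 -2 7
-4 -5 9
-4 -2 6
-3 -6 9
-3 -2 5
-2 -6 8
-2 -3 5
-1 -6 7
-1 -5 6
-1 -4 5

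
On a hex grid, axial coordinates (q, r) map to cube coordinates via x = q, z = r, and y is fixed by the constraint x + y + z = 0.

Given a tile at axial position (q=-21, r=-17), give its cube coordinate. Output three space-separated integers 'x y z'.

x = q = -21
z = r = -17
y = -x - z = -(-21) - (-17) = 38

Answer: -21 38 -17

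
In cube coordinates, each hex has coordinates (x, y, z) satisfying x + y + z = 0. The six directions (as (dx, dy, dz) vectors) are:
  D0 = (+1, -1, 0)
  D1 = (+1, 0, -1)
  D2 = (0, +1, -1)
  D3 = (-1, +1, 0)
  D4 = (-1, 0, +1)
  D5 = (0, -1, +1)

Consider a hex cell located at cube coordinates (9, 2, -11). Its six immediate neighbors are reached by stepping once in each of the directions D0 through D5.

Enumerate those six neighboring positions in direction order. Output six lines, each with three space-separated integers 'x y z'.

Center: (9, 2, -11). Add each direction:
  D0: (9, 2, -11) + (1, -1, 0) = (10, 1, -11)
  D1: (9, 2, -11) + (1, 0, -1) = (10, 2, -12)
  D2: (9, 2, -11) + (0, 1, -1) = (9, 3, -12)
  D3: (9, 2, -11) + (-1, 1, 0) = (8, 3, -11)
  D4: (9, 2, -11) + (-1, 0, 1) = (8, 2, -10)
  D5: (9, 2, -11) + (0, -1, 1) = (9, 1, -10)

Answer: 10 1 -11
10 2 -12
9 3 -12
8 3 -11
8 2 -10
9 1 -10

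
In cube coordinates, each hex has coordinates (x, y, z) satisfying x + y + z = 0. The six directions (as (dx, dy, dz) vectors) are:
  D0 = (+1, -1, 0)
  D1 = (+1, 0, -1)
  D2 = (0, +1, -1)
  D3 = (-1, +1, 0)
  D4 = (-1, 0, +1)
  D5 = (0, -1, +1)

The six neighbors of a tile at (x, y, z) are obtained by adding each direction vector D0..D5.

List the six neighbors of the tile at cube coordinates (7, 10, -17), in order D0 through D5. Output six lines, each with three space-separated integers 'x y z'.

Center: (7, 10, -17). Add each direction:
  D0: (7, 10, -17) + (1, -1, 0) = (8, 9, -17)
  D1: (7, 10, -17) + (1, 0, -1) = (8, 10, -18)
  D2: (7, 10, -17) + (0, 1, -1) = (7, 11, -18)
  D3: (7, 10, -17) + (-1, 1, 0) = (6, 11, -17)
  D4: (7, 10, -17) + (-1, 0, 1) = (6, 10, -16)
  D5: (7, 10, -17) + (0, -1, 1) = (7, 9, -16)

Answer: 8 9 -17
8 10 -18
7 11 -18
6 11 -17
6 10 -16
7 9 -16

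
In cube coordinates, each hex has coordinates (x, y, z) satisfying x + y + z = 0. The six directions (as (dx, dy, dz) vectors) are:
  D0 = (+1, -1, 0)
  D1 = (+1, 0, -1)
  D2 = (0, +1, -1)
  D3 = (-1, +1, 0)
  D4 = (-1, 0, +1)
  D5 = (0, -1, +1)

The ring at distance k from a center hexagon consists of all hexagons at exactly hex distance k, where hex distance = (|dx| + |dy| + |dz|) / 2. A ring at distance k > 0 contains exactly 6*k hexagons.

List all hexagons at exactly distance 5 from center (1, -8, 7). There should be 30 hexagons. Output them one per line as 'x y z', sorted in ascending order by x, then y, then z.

Walk ring at distance 5 from (1, -8, 7):
Start at center + D4*5 = (-4, -8, 12)
  hex 0: (-4, -8, 12)
  hex 1: (-3, -9, 12)
  hex 2: (-2, -10, 12)
  hex 3: (-1, -11, 12)
  hex 4: (0, -12, 12)
  hex 5: (1, -13, 12)
  hex 6: (2, -13, 11)
  hex 7: (3, -13, 10)
  hex 8: (4, -13, 9)
  hex 9: (5, -13, 8)
  hex 10: (6, -13, 7)
  hex 11: (6, -12, 6)
  hex 12: (6, -11, 5)
  hex 13: (6, -10, 4)
  hex 14: (6, -9, 3)
  hex 15: (6, -8, 2)
  hex 16: (5, -7, 2)
  hex 17: (4, -6, 2)
  hex 18: (3, -5, 2)
  hex 19: (2, -4, 2)
  hex 20: (1, -3, 2)
  hex 21: (0, -3, 3)
  hex 22: (-1, -3, 4)
  hex 23: (-2, -3, 5)
  hex 24: (-3, -3, 6)
  hex 25: (-4, -3, 7)
  hex 26: (-4, -4, 8)
  hex 27: (-4, -5, 9)
  hex 28: (-4, -6, 10)
  hex 29: (-4, -7, 11)
Sorted: 30 hexes.

Answer: -4 -8 12
-4 -7 11
-4 -6 10
-4 -5 9
-4 -4 8
-4 -3 7
-3 -9 12
-3 -3 6
-2 -10 12
-2 -3 5
-1 -11 12
-1 -3 4
0 -12 12
0 -3 3
1 -13 12
1 -3 2
2 -13 11
2 -4 2
3 -13 10
3 -5 2
4 -13 9
4 -6 2
5 -13 8
5 -7 2
6 -13 7
6 -12 6
6 -11 5
6 -10 4
6 -9 3
6 -8 2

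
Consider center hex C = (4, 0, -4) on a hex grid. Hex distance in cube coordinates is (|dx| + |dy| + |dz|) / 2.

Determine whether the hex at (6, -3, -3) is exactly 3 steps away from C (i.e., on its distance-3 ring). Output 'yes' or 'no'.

Answer: yes

Derivation:
|px - cx| = |6 - 4| = 2
|py - cy| = |-3 - 0| = 3
|pz - cz| = |-3 - (-4)| = 1
distance = (2+3+1)/2 = 6/2 = 3
radius = 3; distance == radius -> yes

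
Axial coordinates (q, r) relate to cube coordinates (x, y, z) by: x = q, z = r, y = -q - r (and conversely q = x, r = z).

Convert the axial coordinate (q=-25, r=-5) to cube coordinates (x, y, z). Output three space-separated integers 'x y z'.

x = q = -25
z = r = -5
y = -x - z = -(-25) - (-5) = 30

Answer: -25 30 -5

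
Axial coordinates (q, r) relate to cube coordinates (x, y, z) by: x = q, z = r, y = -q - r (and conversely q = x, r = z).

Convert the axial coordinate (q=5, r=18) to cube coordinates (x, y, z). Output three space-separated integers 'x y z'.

x = q = 5
z = r = 18
y = -x - z = -(5) - (18) = -23

Answer: 5 -23 18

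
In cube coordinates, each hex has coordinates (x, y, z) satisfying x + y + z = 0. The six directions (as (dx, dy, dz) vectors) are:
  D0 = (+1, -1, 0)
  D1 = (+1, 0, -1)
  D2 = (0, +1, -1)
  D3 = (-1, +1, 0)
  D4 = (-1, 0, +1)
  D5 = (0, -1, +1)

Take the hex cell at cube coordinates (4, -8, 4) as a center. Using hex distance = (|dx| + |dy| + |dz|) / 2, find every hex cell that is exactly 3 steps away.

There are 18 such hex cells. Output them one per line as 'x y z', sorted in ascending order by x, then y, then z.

Answer: 1 -8 7
1 -7 6
1 -6 5
1 -5 4
2 -9 7
2 -5 3
3 -10 7
3 -5 2
4 -11 7
4 -5 1
5 -11 6
5 -6 1
6 -11 5
6 -7 1
7 -11 4
7 -10 3
7 -9 2
7 -8 1

Derivation:
Walk ring at distance 3 from (4, -8, 4):
Start at center + D4*3 = (1, -8, 7)
  hex 0: (1, -8, 7)
  hex 1: (2, -9, 7)
  hex 2: (3, -10, 7)
  hex 3: (4, -11, 7)
  hex 4: (5, -11, 6)
  hex 5: (6, -11, 5)
  hex 6: (7, -11, 4)
  hex 7: (7, -10, 3)
  hex 8: (7, -9, 2)
  hex 9: (7, -8, 1)
  hex 10: (6, -7, 1)
  hex 11: (5, -6, 1)
  hex 12: (4, -5, 1)
  hex 13: (3, -5, 2)
  hex 14: (2, -5, 3)
  hex 15: (1, -5, 4)
  hex 16: (1, -6, 5)
  hex 17: (1, -7, 6)
Sorted: 18 hexes.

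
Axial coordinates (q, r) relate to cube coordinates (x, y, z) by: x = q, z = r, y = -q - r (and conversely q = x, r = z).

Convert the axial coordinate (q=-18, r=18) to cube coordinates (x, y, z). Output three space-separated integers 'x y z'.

x = q = -18
z = r = 18
y = -x - z = -(-18) - (18) = 0

Answer: -18 0 18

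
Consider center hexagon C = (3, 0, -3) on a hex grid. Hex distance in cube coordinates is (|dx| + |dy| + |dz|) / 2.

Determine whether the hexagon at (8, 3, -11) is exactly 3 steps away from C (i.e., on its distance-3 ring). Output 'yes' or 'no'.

Answer: no

Derivation:
|px - cx| = |8 - 3| = 5
|py - cy| = |3 - 0| = 3
|pz - cz| = |-11 - (-3)| = 8
distance = (5+3+8)/2 = 16/2 = 8
radius = 3; distance != radius -> no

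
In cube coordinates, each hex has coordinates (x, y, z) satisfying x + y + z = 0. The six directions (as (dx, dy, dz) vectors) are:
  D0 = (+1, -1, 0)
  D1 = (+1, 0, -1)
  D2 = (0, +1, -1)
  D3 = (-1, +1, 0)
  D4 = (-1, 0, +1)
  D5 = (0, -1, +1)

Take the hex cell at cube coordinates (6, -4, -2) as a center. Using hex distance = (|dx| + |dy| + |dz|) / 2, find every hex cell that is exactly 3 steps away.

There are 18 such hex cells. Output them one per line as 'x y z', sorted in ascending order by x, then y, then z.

Answer: 3 -4 1
3 -3 0
3 -2 -1
3 -1 -2
4 -5 1
4 -1 -3
5 -6 1
5 -1 -4
6 -7 1
6 -1 -5
7 -7 0
7 -2 -5
8 -7 -1
8 -3 -5
9 -7 -2
9 -6 -3
9 -5 -4
9 -4 -5

Derivation:
Walk ring at distance 3 from (6, -4, -2):
Start at center + D4*3 = (3, -4, 1)
  hex 0: (3, -4, 1)
  hex 1: (4, -5, 1)
  hex 2: (5, -6, 1)
  hex 3: (6, -7, 1)
  hex 4: (7, -7, 0)
  hex 5: (8, -7, -1)
  hex 6: (9, -7, -2)
  hex 7: (9, -6, -3)
  hex 8: (9, -5, -4)
  hex 9: (9, -4, -5)
  hex 10: (8, -3, -5)
  hex 11: (7, -2, -5)
  hex 12: (6, -1, -5)
  hex 13: (5, -1, -4)
  hex 14: (4, -1, -3)
  hex 15: (3, -1, -2)
  hex 16: (3, -2, -1)
  hex 17: (3, -3, 0)
Sorted: 18 hexes.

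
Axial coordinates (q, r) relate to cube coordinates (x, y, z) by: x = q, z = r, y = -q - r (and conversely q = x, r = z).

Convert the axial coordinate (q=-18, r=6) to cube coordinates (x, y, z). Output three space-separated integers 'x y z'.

Answer: -18 12 6

Derivation:
x = q = -18
z = r = 6
y = -x - z = -(-18) - (6) = 12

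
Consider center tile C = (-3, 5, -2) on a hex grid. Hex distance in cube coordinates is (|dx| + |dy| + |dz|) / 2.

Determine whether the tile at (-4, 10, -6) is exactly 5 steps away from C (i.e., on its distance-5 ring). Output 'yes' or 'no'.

Answer: yes

Derivation:
|px - cx| = |-4 - (-3)| = 1
|py - cy| = |10 - 5| = 5
|pz - cz| = |-6 - (-2)| = 4
distance = (1+5+4)/2 = 10/2 = 5
radius = 5; distance == radius -> yes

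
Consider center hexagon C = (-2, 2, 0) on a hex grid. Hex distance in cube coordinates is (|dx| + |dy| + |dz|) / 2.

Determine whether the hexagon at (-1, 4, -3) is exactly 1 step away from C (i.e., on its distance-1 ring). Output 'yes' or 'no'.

Answer: no

Derivation:
|px - cx| = |-1 - (-2)| = 1
|py - cy| = |4 - 2| = 2
|pz - cz| = |-3 - 0| = 3
distance = (1+2+3)/2 = 6/2 = 3
radius = 1; distance != radius -> no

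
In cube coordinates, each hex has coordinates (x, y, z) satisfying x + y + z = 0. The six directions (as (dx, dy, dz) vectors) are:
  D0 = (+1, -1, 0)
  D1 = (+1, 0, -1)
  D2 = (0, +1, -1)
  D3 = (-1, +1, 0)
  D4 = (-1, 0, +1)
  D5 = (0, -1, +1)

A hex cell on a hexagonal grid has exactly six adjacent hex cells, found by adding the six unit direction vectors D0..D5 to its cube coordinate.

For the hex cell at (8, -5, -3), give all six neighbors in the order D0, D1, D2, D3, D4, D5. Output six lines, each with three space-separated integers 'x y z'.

Answer: 9 -6 -3
9 -5 -4
8 -4 -4
7 -4 -3
7 -5 -2
8 -6 -2

Derivation:
Center: (8, -5, -3). Add each direction:
  D0: (8, -5, -3) + (1, -1, 0) = (9, -6, -3)
  D1: (8, -5, -3) + (1, 0, -1) = (9, -5, -4)
  D2: (8, -5, -3) + (0, 1, -1) = (8, -4, -4)
  D3: (8, -5, -3) + (-1, 1, 0) = (7, -4, -3)
  D4: (8, -5, -3) + (-1, 0, 1) = (7, -5, -2)
  D5: (8, -5, -3) + (0, -1, 1) = (8, -6, -2)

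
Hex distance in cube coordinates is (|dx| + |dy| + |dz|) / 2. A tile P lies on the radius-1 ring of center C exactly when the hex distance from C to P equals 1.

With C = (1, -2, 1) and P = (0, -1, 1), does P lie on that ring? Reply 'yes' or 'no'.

Answer: yes

Derivation:
|px - cx| = |0 - 1| = 1
|py - cy| = |-1 - (-2)| = 1
|pz - cz| = |1 - 1| = 0
distance = (1+1+0)/2 = 2/2 = 1
radius = 1; distance == radius -> yes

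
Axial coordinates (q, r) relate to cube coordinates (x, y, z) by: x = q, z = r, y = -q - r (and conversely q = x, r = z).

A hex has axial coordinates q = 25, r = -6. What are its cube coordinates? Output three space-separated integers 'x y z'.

x = q = 25
z = r = -6
y = -x - z = -(25) - (-6) = -19

Answer: 25 -19 -6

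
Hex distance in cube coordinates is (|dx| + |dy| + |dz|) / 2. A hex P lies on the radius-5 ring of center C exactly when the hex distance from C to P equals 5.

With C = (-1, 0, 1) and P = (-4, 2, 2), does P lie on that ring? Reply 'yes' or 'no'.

Answer: no

Derivation:
|px - cx| = |-4 - (-1)| = 3
|py - cy| = |2 - 0| = 2
|pz - cz| = |2 - 1| = 1
distance = (3+2+1)/2 = 6/2 = 3
radius = 5; distance != radius -> no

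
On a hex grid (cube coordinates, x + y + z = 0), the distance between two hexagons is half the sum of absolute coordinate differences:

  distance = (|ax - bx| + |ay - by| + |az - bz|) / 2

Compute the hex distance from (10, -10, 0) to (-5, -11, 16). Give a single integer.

|ax - bx| = |10 - (-5)| = 15
|ay - by| = |-10 - (-11)| = 1
|az - bz| = |0 - 16| = 16
distance = (15 + 1 + 16) / 2 = 32 / 2 = 16

Answer: 16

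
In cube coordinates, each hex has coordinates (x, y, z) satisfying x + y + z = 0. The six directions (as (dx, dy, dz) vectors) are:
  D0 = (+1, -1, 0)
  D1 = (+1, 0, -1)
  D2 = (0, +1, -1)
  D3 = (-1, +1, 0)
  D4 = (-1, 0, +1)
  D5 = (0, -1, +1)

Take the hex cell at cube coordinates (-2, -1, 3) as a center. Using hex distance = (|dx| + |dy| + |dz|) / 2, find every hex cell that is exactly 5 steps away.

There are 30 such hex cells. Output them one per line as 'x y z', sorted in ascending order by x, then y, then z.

Answer: -7 -1 8
-7 0 7
-7 1 6
-7 2 5
-7 3 4
-7 4 3
-6 -2 8
-6 4 2
-5 -3 8
-5 4 1
-4 -4 8
-4 4 0
-3 -5 8
-3 4 -1
-2 -6 8
-2 4 -2
-1 -6 7
-1 3 -2
0 -6 6
0 2 -2
1 -6 5
1 1 -2
2 -6 4
2 0 -2
3 -6 3
3 -5 2
3 -4 1
3 -3 0
3 -2 -1
3 -1 -2

Derivation:
Walk ring at distance 5 from (-2, -1, 3):
Start at center + D4*5 = (-7, -1, 8)
  hex 0: (-7, -1, 8)
  hex 1: (-6, -2, 8)
  hex 2: (-5, -3, 8)
  hex 3: (-4, -4, 8)
  hex 4: (-3, -5, 8)
  hex 5: (-2, -6, 8)
  hex 6: (-1, -6, 7)
  hex 7: (0, -6, 6)
  hex 8: (1, -6, 5)
  hex 9: (2, -6, 4)
  hex 10: (3, -6, 3)
  hex 11: (3, -5, 2)
  hex 12: (3, -4, 1)
  hex 13: (3, -3, 0)
  hex 14: (3, -2, -1)
  hex 15: (3, -1, -2)
  hex 16: (2, 0, -2)
  hex 17: (1, 1, -2)
  hex 18: (0, 2, -2)
  hex 19: (-1, 3, -2)
  hex 20: (-2, 4, -2)
  hex 21: (-3, 4, -1)
  hex 22: (-4, 4, 0)
  hex 23: (-5, 4, 1)
  hex 24: (-6, 4, 2)
  hex 25: (-7, 4, 3)
  hex 26: (-7, 3, 4)
  hex 27: (-7, 2, 5)
  hex 28: (-7, 1, 6)
  hex 29: (-7, 0, 7)
Sorted: 30 hexes.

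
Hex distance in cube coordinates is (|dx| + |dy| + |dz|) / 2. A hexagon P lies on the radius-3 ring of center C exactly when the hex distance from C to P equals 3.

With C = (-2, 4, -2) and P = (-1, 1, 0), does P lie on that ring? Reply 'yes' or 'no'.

|px - cx| = |-1 - (-2)| = 1
|py - cy| = |1 - 4| = 3
|pz - cz| = |0 - (-2)| = 2
distance = (1+3+2)/2 = 6/2 = 3
radius = 3; distance == radius -> yes

Answer: yes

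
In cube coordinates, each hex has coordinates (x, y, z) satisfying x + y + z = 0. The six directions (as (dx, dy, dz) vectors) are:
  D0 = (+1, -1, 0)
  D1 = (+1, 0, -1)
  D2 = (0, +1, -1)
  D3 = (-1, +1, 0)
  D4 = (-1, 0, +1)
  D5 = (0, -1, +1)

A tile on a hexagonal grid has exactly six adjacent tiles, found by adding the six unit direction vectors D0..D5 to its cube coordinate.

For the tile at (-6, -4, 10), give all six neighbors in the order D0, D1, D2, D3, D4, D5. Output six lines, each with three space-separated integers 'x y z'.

Answer: -5 -5 10
-5 -4 9
-6 -3 9
-7 -3 10
-7 -4 11
-6 -5 11

Derivation:
Center: (-6, -4, 10). Add each direction:
  D0: (-6, -4, 10) + (1, -1, 0) = (-5, -5, 10)
  D1: (-6, -4, 10) + (1, 0, -1) = (-5, -4, 9)
  D2: (-6, -4, 10) + (0, 1, -1) = (-6, -3, 9)
  D3: (-6, -4, 10) + (-1, 1, 0) = (-7, -3, 10)
  D4: (-6, -4, 10) + (-1, 0, 1) = (-7, -4, 11)
  D5: (-6, -4, 10) + (0, -1, 1) = (-6, -5, 11)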